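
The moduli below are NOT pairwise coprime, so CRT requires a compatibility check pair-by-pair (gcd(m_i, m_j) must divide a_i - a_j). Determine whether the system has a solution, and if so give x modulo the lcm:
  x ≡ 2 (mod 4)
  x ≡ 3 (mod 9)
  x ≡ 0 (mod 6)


Moduli 4, 9, 6 are not pairwise coprime, so CRT works modulo lcm(m_i) when all pairwise compatibility conditions hold.
Pairwise compatibility: gcd(m_i, m_j) must divide a_i - a_j for every pair.
Merge one congruence at a time:
  Start: x ≡ 2 (mod 4).
  Combine with x ≡ 3 (mod 9): gcd(4, 9) = 1; 3 - 2 = 1, which IS divisible by 1, so compatible.
    Write x = 2 + 4·t and substitute into x ≡ 3 (mod 9): 4·t ≡ 3 − 2 = 1 (mod 9).
    The inverse of 4 mod 9 is 7 (since 4·7 = 28 = 3·9 + 1), so t ≡ 7·1 = 7 ≡ 7 (mod 9).
    Then x = 2 + 4·7 = 30, valid modulo lcm(4, 9) = 36: x ≡ 30 (mod 36).
  Combine with x ≡ 0 (mod 6): gcd(36, 6) = 6; 0 - 30 = -30, which IS divisible by 6, so compatible.
    Write x = 30 + 36·t and substitute into x ≡ 0 (mod 6): 36·t ≡ 0 − 30 = -30 (mod 6).
    Divide the congruence (and modulus) by g = 6: 6·t ≡ -5 (mod 1).
    Modulo 1 every t works; take t = 0.
    Then x = 30 + 36·0 = 30, valid modulo lcm(36, 6) = 36: x ≡ 30 (mod 36).
Verify: 30 mod 4 = 2, 30 mod 9 = 3, 30 mod 6 = 0.

x ≡ 30 (mod 36).


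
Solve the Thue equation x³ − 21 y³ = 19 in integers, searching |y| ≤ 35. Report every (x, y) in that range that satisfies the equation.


The equation is x³ - 21y³ = 19. For fixed y, x³ = 21·y³ + 19, so a solution requires the RHS to be a perfect cube.
Strategy: iterate y from -35 to 35, compute RHS = 21·y³ + 19, and check whether it is a (positive or negative) perfect cube.
Check small values of y:
  y = 0: RHS = 19 is not a perfect cube.
  y = 1: RHS = 40 is not a perfect cube.
  y = -1: RHS = -2 is not a perfect cube.
  y = 2: RHS = 187 is not a perfect cube.
  y = -2: RHS = -149 is not a perfect cube.
  y = 3: RHS = 586 is not a perfect cube.
  y = -3: RHS = -548 is not a perfect cube.
Continuing the search up to |y| = 35 finds no solutions either.
No (x, y) in the scanned range satisfies the equation.

No integer solutions with |y| ≤ 35.


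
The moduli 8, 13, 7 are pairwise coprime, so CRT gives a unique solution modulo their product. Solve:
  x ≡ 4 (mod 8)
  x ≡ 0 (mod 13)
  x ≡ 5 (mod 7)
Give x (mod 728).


Moduli 8, 13, 7 are pairwise coprime; by CRT there is a unique solution modulo M = 8 · 13 · 7 = 728.
Solve pairwise, accumulating the modulus:
  Start with x ≡ 4 (mod 8).
  Combine with x ≡ 0 (mod 13): since gcd(8, 13) = 1, we get a unique residue mod 104.
    Write x = 4 + 8·t and substitute into x ≡ 0 (mod 13): 8·t ≡ 0 − 4 = -4 (mod 13).
    Reduce coefficients mod 13: 8·t ≡ 9 (mod 13).
    The inverse of 8 mod 13 is 5 (since 8·5 = 40 = 3·13 + 1), so t ≡ 5·9 = 45 ≡ 6 (mod 13).
    Then x = 4 + 8·6 = 52, valid modulo lcm(8, 13) = 104: x ≡ 52 (mod 104).
  Combine with x ≡ 5 (mod 7): since gcd(104, 7) = 1, we get a unique residue mod 728.
    Write x = 52 + 104·t and substitute into x ≡ 5 (mod 7): 104·t ≡ 5 − 52 = -47 (mod 7).
    Reduce coefficients mod 7: 6·t ≡ 2 (mod 7).
    The inverse of 6 mod 7 is 6 (since 6·6 = 36 = 5·7 + 1), so t ≡ 6·2 = 12 ≡ 5 (mod 7).
    Then x = 52 + 104·5 = 572, valid modulo lcm(104, 7) = 728: x ≡ 572 (mod 728).
Verify: 572 mod 8 = 4 ✓, 572 mod 13 = 0 ✓, 572 mod 7 = 5 ✓.

x ≡ 572 (mod 728).


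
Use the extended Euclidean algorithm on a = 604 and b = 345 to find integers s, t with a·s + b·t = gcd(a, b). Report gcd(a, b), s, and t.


Euclidean algorithm on (604, 345) — divide until remainder is 0:
  604 = 1 · 345 + 259
  345 = 1 · 259 + 86
  259 = 3 · 86 + 1
  86 = 86 · 1 + 0
gcd(604, 345) = 1.
Track Bezout coefficients alongside the remainders: start with r₀ = 604 = a·1 + b·0 (s = 1, t = 0) and r₁ = 345 = a·0 + b·1 (s = 0, t = 1); each new remainder r_{k+1} = r_{k-1} − q_k·r_k inherits s_{k+1} = s_{k-1} − q_k·s_k, t_{k+1} = t_{k-1} − q_k·t_k, so r_k = a·s_k + b·t_k at every step:
  q = 1: r = 259, s = 1 − 1·0 = 1, t = 0 − 1·1 = -1  (check: 604·1 + 345·(-1) = 259)
  q = 1: r = 86, s = 0 − 1·1 = -1, t = 1 − 1·(-1) = 2  (check: 604·(-1) + 345·2 = 86)
  q = 3: r = 1, s = 1 − 3·(-1) = 4, t = -1 − 3·2 = -7  (check: 604·4 + 345·(-7) = 1)
The row with r = 1 (the gcd) gives the Bezout coefficients s = 4, t = -7.
Result: 604 · (4) + 345 · (-7) = 1.

gcd(604, 345) = 1; s = 4, t = -7 (check: 604·4 + 345·(-7) = 1).


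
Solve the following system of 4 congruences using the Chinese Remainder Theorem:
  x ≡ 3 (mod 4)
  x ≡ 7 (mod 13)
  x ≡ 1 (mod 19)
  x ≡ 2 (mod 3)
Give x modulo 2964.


Product of moduli M = 4 · 13 · 19 · 3 = 2964.
Merge one congruence at a time:
  Start: x ≡ 3 (mod 4).
  Combine with x ≡ 7 (mod 13); new modulus lcm = 52.
    Write x = 3 + 4·t and substitute into x ≡ 7 (mod 13): 4·t ≡ 7 − 3 = 4 (mod 13).
    The inverse of 4 mod 13 is 10 (since 4·10 = 40 = 3·13 + 1), so t ≡ 10·4 = 40 ≡ 1 (mod 13).
    Then x = 3 + 4·1 = 7, valid modulo lcm(4, 13) = 52: x ≡ 7 (mod 52).
  Combine with x ≡ 1 (mod 19); new modulus lcm = 988.
    Write x = 7 + 52·t and substitute into x ≡ 1 (mod 19): 52·t ≡ 1 − 7 = -6 (mod 19).
    Reduce coefficients mod 19: 14·t ≡ 13 (mod 19).
    The inverse of 14 mod 19 is 15 (since 14·15 = 210 = 11·19 + 1), so t ≡ 15·13 = 195 ≡ 5 (mod 19).
    Then x = 7 + 52·5 = 267, valid modulo lcm(52, 19) = 988: x ≡ 267 (mod 988).
  Combine with x ≡ 2 (mod 3); new modulus lcm = 2964.
    Write x = 267 + 988·t and substitute into x ≡ 2 (mod 3): 988·t ≡ 2 − 267 = -265 (mod 3).
    Reduce coefficients mod 3: 1·t ≡ 2 (mod 3).
    So t ≡ 2 (mod 3).
    Then x = 267 + 988·2 = 2243, valid modulo lcm(988, 3) = 2964: x ≡ 2243 (mod 2964).
Verify against each original: 2243 mod 4 = 3, 2243 mod 13 = 7, 2243 mod 19 = 1, 2243 mod 3 = 2.

x ≡ 2243 (mod 2964).


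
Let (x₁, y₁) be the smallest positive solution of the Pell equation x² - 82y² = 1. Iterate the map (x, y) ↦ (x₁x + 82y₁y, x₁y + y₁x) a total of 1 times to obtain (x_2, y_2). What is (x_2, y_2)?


Step 1: Find the fundamental solution (x₁, y₁) of x² - 82y² = 1.
  Expand √82 as a continued fraction. a₀ = ⌊√82⌋ = 9; iterate m_{k+1} = d_k·a_k − m_k, d_{k+1} = (82 − m_{k+1}²)/d_k, a_{k+1} = ⌊(a₀ + m_{k+1})/d_{k+1}⌋ (starting m₀ = 0, d₀ = 1), with convergents p_k = a_k·p_{k-1} + p_{k-2}, q_k = a_k·q_{k-1} + q_{k-2} (p₋₁ = 1, q₋₁ = 0):
  k = 0: a₀ = 9; p₀/q₀ = 9/1; p₀² − 82·q₀² = 81 − 82 = -1.
  k = 1: m = 9, d = 1, a = ⌊(9 + 9)/1⌋ = 18; p/q = (18·9 + 1)/(18·1 + 0) = 163/18; p² − 82·q² = 26569 − 26568 = 1.
  The first convergent with p² − 82·q² = 1 gives the fundamental solution (x₁, y₁) = (163, 18).
Step 2: Apply the recurrence (x_{n+1}, y_{n+1}) = (x₁x_n + 82y₁y_n, x₁y_n + y₁x_n) repeatedly.
  From (x_1, y_1) = (163, 18): x_2 = 163·163 + 82·18·18 = 53137; y_2 = 163·18 + 18·163 = 5868.
Step 3: Verify x_2² - 82·y_2² = 2823540769 - 2823540768 = 1 (should be 1). ✓

(x_1, y_1) = (163, 18); (x_2, y_2) = (53137, 5868).


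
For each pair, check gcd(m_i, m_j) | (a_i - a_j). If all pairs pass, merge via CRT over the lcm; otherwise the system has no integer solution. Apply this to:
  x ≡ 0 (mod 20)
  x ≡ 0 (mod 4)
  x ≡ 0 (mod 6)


Moduli 20, 4, 6 are not pairwise coprime, so CRT works modulo lcm(m_i) when all pairwise compatibility conditions hold.
Pairwise compatibility: gcd(m_i, m_j) must divide a_i - a_j for every pair.
Merge one congruence at a time:
  Start: x ≡ 0 (mod 20).
  Combine with x ≡ 0 (mod 4): gcd(20, 4) = 4; 0 - 0 = 0, which IS divisible by 4, so compatible.
    Write x = 0 + 20·t and substitute into x ≡ 0 (mod 4): 20·t ≡ 0 − 0 = 0 (mod 4).
    Divide the congruence (and modulus) by g = 4: 5·t ≡ 0 (mod 1).
    Modulo 1 every t works; take t = 0.
    Then x = 0 + 20·0 = 0, valid modulo lcm(20, 4) = 20: x ≡ 0 (mod 20).
  Combine with x ≡ 0 (mod 6): gcd(20, 6) = 2; 0 - 0 = 0, which IS divisible by 2, so compatible.
    Write x = 0 + 20·t and substitute into x ≡ 0 (mod 6): 20·t ≡ 0 − 0 = 0 (mod 6).
    Divide the congruence (and modulus) by g = 2: 10·t ≡ 0 (mod 3).
    Reduce coefficients mod 3: 1·t ≡ 0 (mod 3).
    So t ≡ 0 (mod 3).
    Then x = 0 + 20·0 = 0, valid modulo lcm(20, 6) = 60: x ≡ 0 (mod 60).
Verify: 0 mod 20 = 0, 0 mod 4 = 0, 0 mod 6 = 0.

x ≡ 0 (mod 60).


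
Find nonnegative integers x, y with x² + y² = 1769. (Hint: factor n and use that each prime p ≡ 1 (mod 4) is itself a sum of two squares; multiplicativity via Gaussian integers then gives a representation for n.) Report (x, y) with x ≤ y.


Step 1: Factor n = 1769 = 29 · 61.
Step 2: Check the mod-4 condition on each prime factor: 29 ≡ 1 (mod 4), exponent 1; 61 ≡ 1 (mod 4), exponent 1.
All primes ≡ 3 (mod 4) appear to even exponent (or don't appear), so by the two-squares theorem n IS expressible as a sum of two squares.
Step 3: Build a representation. Here n = 29 · 61 is a product of primes ≡ 1 (mod 4). Each prime p ≡ 1 (mod 4) is itself a sum of two squares; find a² by testing p − a² for a perfect square:
  29: 29 − 1² = 28, 29 − 2² = 25 = 5² ⇒ 29 = 2² + 5².
  61: 61 − 1² = 60, 61 − 2² = 57, 61 − 3² = 52, 61 − 4² = 45, 61 − 5² = 36 = 6² ⇒ 61 = 5² + 6².
  Combine using the Brahmagupta–Fibonacci identity (a² + b²)(c² + d²) = (ac − bd)² + (ad + bc)² = (ac + bd)² + (ad − bc)²:
  29 · 61 = 1769: from (2² + 5²)(5² + 6²), take (2·5 − 5·6, 2·6 + 5·5) = (10 − 30, 12 + 25) = (-20, 37); dropping signs (only squares matter) gives (20, 37); check 20² + 37² = 400 + 1369 = 1769 ✓.
Step 4: Order so x ≤ y and verify: 20² + 37² = 400 + 1369 = 1769 = n. ✓

n = 1769 = 20² + 37² (one valid representation with x ≤ y).


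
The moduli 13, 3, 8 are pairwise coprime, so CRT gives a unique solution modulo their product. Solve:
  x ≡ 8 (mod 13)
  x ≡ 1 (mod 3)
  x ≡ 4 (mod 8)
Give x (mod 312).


Moduli 13, 3, 8 are pairwise coprime; by CRT there is a unique solution modulo M = 13 · 3 · 8 = 312.
Solve pairwise, accumulating the modulus:
  Start with x ≡ 8 (mod 13).
  Combine with x ≡ 1 (mod 3): since gcd(13, 3) = 1, we get a unique residue mod 39.
    Write x = 8 + 13·t and substitute into x ≡ 1 (mod 3): 13·t ≡ 1 − 8 = -7 (mod 3).
    Reduce coefficients mod 3: 1·t ≡ 2 (mod 3).
    So t ≡ 2 (mod 3).
    Then x = 8 + 13·2 = 34, valid modulo lcm(13, 3) = 39: x ≡ 34 (mod 39).
  Combine with x ≡ 4 (mod 8): since gcd(39, 8) = 1, we get a unique residue mod 312.
    Write x = 34 + 39·t and substitute into x ≡ 4 (mod 8): 39·t ≡ 4 − 34 = -30 (mod 8).
    Reduce coefficients mod 8: 7·t ≡ 2 (mod 8).
    The inverse of 7 mod 8 is 7 (since 7·7 = 49 = 6·8 + 1), so t ≡ 7·2 = 14 ≡ 6 (mod 8).
    Then x = 34 + 39·6 = 268, valid modulo lcm(39, 8) = 312: x ≡ 268 (mod 312).
Verify: 268 mod 13 = 8 ✓, 268 mod 3 = 1 ✓, 268 mod 8 = 4 ✓.

x ≡ 268 (mod 312).


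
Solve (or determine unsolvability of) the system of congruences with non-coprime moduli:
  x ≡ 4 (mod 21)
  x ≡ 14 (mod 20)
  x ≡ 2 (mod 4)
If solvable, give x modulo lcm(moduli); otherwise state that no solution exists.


Moduli 21, 20, 4 are not pairwise coprime, so CRT works modulo lcm(m_i) when all pairwise compatibility conditions hold.
Pairwise compatibility: gcd(m_i, m_j) must divide a_i - a_j for every pair.
Merge one congruence at a time:
  Start: x ≡ 4 (mod 21).
  Combine with x ≡ 14 (mod 20): gcd(21, 20) = 1; 14 - 4 = 10, which IS divisible by 1, so compatible.
    Write x = 4 + 21·t and substitute into x ≡ 14 (mod 20): 21·t ≡ 14 − 4 = 10 (mod 20).
    Reduce coefficients mod 20: 1·t ≡ 10 (mod 20).
    So t ≡ 10 (mod 20).
    Then x = 4 + 21·10 = 214, valid modulo lcm(21, 20) = 420: x ≡ 214 (mod 420).
  Combine with x ≡ 2 (mod 4): gcd(420, 4) = 4; 2 - 214 = -212, which IS divisible by 4, so compatible.
    Write x = 214 + 420·t and substitute into x ≡ 2 (mod 4): 420·t ≡ 2 − 214 = -212 (mod 4).
    Divide the congruence (and modulus) by g = 4: 105·t ≡ -53 (mod 1).
    Modulo 1 every t works; take t = 0.
    Then x = 214 + 420·0 = 214, valid modulo lcm(420, 4) = 420: x ≡ 214 (mod 420).
Verify: 214 mod 21 = 4, 214 mod 20 = 14, 214 mod 4 = 2.

x ≡ 214 (mod 420).


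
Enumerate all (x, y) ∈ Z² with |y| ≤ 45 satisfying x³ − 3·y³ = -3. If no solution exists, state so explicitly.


The equation is x³ - 3y³ = -3. For fixed y, x³ = 3·y³ − 3, so a solution requires the RHS to be a perfect cube.
Strategy: iterate y from -45 to 45, compute RHS = 3·y³ − 3, and check whether it is a (positive or negative) perfect cube.
Check small values of y:
  y = 0: RHS = -3 is not a perfect cube.
  y = 1: RHS = 0 = (0)³ ⇒ x = 0 works.
  y = -1: RHS = -6 is not a perfect cube.
  y = 2: RHS = 21 is not a perfect cube.
  y = -2: RHS = -27 = (-3)³ ⇒ x = -3 works.
  y = 3: RHS = 78 is not a perfect cube.
  y = -3: RHS = -84 is not a perfect cube.
Continuing the search up to |y| = 45 finds no further solutions beyond those listed.
Collected solutions: (0, 1), (-3, -2).

Solutions (with |y| ≤ 45): (0, 1), (-3, -2).


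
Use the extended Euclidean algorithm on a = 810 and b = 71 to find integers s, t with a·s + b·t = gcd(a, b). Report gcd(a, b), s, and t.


Euclidean algorithm on (810, 71) — divide until remainder is 0:
  810 = 11 · 71 + 29
  71 = 2 · 29 + 13
  29 = 2 · 13 + 3
  13 = 4 · 3 + 1
  3 = 3 · 1 + 0
gcd(810, 71) = 1.
Track Bezout coefficients alongside the remainders: start with r₀ = 810 = a·1 + b·0 (s = 1, t = 0) and r₁ = 71 = a·0 + b·1 (s = 0, t = 1); each new remainder r_{k+1} = r_{k-1} − q_k·r_k inherits s_{k+1} = s_{k-1} − q_k·s_k, t_{k+1} = t_{k-1} − q_k·t_k, so r_k = a·s_k + b·t_k at every step:
  q = 11: r = 29, s = 1 − 11·0 = 1, t = 0 − 11·1 = -11  (check: 810·1 + 71·(-11) = 29)
  q = 2: r = 13, s = 0 − 2·1 = -2, t = 1 − 2·(-11) = 23  (check: 810·(-2) + 71·23 = 13)
  q = 2: r = 3, s = 1 − 2·(-2) = 5, t = -11 − 2·23 = -57  (check: 810·5 + 71·(-57) = 3)
  q = 4: r = 1, s = -2 − 4·5 = -22, t = 23 − 4·(-57) = 251  (check: 810·(-22) + 71·251 = 1)
The row with r = 1 (the gcd) gives the Bezout coefficients s = -22, t = 251.
Result: 810 · (-22) + 71 · (251) = 1.

gcd(810, 71) = 1; s = -22, t = 251 (check: 810·(-22) + 71·251 = 1).


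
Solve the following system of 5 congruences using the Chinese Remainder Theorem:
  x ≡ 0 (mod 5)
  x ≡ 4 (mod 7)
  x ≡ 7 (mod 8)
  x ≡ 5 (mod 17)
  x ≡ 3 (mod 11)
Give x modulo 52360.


Product of moduli M = 5 · 7 · 8 · 17 · 11 = 52360.
Merge one congruence at a time:
  Start: x ≡ 0 (mod 5).
  Combine with x ≡ 4 (mod 7); new modulus lcm = 35.
    Write x = 0 + 5·t and substitute into x ≡ 4 (mod 7): 5·t ≡ 4 − 0 = 4 (mod 7).
    The inverse of 5 mod 7 is 3 (since 5·3 = 15 = 2·7 + 1), so t ≡ 3·4 = 12 ≡ 5 (mod 7).
    Then x = 0 + 5·5 = 25, valid modulo lcm(5, 7) = 35: x ≡ 25 (mod 35).
  Combine with x ≡ 7 (mod 8); new modulus lcm = 280.
    Write x = 25 + 35·t and substitute into x ≡ 7 (mod 8): 35·t ≡ 7 − 25 = -18 (mod 8).
    Reduce coefficients mod 8: 3·t ≡ 6 (mod 8).
    The inverse of 3 mod 8 is 3 (since 3·3 = 9 = 1·8 + 1), so t ≡ 3·6 = 18 ≡ 2 (mod 8).
    Then x = 25 + 35·2 = 95, valid modulo lcm(35, 8) = 280: x ≡ 95 (mod 280).
  Combine with x ≡ 5 (mod 17); new modulus lcm = 4760.
    Write x = 95 + 280·t and substitute into x ≡ 5 (mod 17): 280·t ≡ 5 − 95 = -90 (mod 17).
    Reduce coefficients mod 17: 8·t ≡ 12 (mod 17).
    The inverse of 8 mod 17 is 15 (since 8·15 = 120 = 7·17 + 1), so t ≡ 15·12 = 180 ≡ 10 (mod 17).
    Then x = 95 + 280·10 = 2895, valid modulo lcm(280, 17) = 4760: x ≡ 2895 (mod 4760).
  Combine with x ≡ 3 (mod 11); new modulus lcm = 52360.
    Write x = 2895 + 4760·t and substitute into x ≡ 3 (mod 11): 4760·t ≡ 3 − 2895 = -2892 (mod 11).
    Reduce coefficients mod 11: 8·t ≡ 1 (mod 11).
    The inverse of 8 mod 11 is 7 (since 8·7 = 56 = 5·11 + 1), so t ≡ 7·1 = 7 ≡ 7 (mod 11).
    Then x = 2895 + 4760·7 = 36215, valid modulo lcm(4760, 11) = 52360: x ≡ 36215 (mod 52360).
Verify against each original: 36215 mod 5 = 0, 36215 mod 7 = 4, 36215 mod 8 = 7, 36215 mod 17 = 5, 36215 mod 11 = 3.

x ≡ 36215 (mod 52360).


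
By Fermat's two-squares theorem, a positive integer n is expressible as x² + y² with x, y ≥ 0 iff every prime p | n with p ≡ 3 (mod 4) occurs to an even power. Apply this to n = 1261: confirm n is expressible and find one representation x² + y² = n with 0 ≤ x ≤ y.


Step 1: Factor n = 1261 = 13 · 97.
Step 2: Check the mod-4 condition on each prime factor: 13 ≡ 1 (mod 4), exponent 1; 97 ≡ 1 (mod 4), exponent 1.
All primes ≡ 3 (mod 4) appear to even exponent (or don't appear), so by the two-squares theorem n IS expressible as a sum of two squares.
Step 3: Build a representation. Here n = 13 · 97 is a product of primes ≡ 1 (mod 4). Each prime p ≡ 1 (mod 4) is itself a sum of two squares; find a² by testing p − a² for a perfect square:
  13: 13 − 1² = 12, 13 − 2² = 9 = 3² ⇒ 13 = 2² + 3².
  97: 97 − 1² = 96, 97 − 2² = 93, 97 − 3² = 88, 97 − 4² = 81 = 9² ⇒ 97 = 4² + 9².
  Combine using the Brahmagupta–Fibonacci identity (a² + b²)(c² + d²) = (ac − bd)² + (ad + bc)² = (ac + bd)² + (ad − bc)²:
  13 · 97 = 1261: from (2² + 3²)(4² + 9²), take (2·4 − 3·9, 2·9 + 3·4) = (8 − 27, 18 + 12) = (-19, 30); dropping signs (only squares matter) gives (19, 30); check 19² + 30² = 361 + 900 = 1261 ✓.
Step 4: Order so x ≤ y and verify: 19² + 30² = 361 + 900 = 1261 = n. ✓

n = 1261 = 19² + 30² (one valid representation with x ≤ y).


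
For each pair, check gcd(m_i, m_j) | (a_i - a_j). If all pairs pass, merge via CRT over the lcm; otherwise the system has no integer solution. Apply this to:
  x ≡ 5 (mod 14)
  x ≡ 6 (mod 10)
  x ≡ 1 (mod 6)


Moduli 14, 10, 6 are not pairwise coprime, so CRT works modulo lcm(m_i) when all pairwise compatibility conditions hold.
Pairwise compatibility: gcd(m_i, m_j) must divide a_i - a_j for every pair.
Merge one congruence at a time:
  Start: x ≡ 5 (mod 14).
  Combine with x ≡ 6 (mod 10): gcd(14, 10) = 2, and 6 - 5 = 1 is NOT divisible by 2.
    ⇒ system is inconsistent (no integer solution).

No solution (the system is inconsistent).


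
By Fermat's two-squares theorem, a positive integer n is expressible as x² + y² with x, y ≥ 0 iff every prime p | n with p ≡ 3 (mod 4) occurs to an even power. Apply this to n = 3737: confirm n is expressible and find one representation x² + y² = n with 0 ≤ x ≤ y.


Step 1: Factor n = 3737 = 37 · 101.
Step 2: Check the mod-4 condition on each prime factor: 37 ≡ 1 (mod 4), exponent 1; 101 ≡ 1 (mod 4), exponent 1.
All primes ≡ 3 (mod 4) appear to even exponent (or don't appear), so by the two-squares theorem n IS expressible as a sum of two squares.
Step 3: Build a representation. Here n = 37 · 101 is a product of primes ≡ 1 (mod 4). Each prime p ≡ 1 (mod 4) is itself a sum of two squares; find a² by testing p − a² for a perfect square:
  37: 37 − 1² = 36 = 6² ⇒ 37 = 1² + 6².
  101: 101 − 1² = 100 = 10² ⇒ 101 = 1² + 10².
  Combine using the Brahmagupta–Fibonacci identity (a² + b²)(c² + d²) = (ac − bd)² + (ad + bc)² = (ac + bd)² + (ad − bc)²:
  37 · 101 = 3737: from (1² + 6²)(1² + 10²), take (1·1 − 6·10, 1·10 + 6·1) = (1 − 60, 10 + 6) = (-59, 16); dropping signs (only squares matter) gives (59, 16); check 59² + 16² = 3481 + 256 = 3737 ✓.
Step 4: Order so x ≤ y and verify: 16² + 59² = 256 + 3481 = 3737 = n. ✓

n = 3737 = 16² + 59² (one valid representation with x ≤ y).


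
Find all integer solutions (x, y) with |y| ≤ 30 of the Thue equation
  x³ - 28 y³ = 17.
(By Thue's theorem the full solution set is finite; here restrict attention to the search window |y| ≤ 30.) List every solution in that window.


The equation is x³ - 28y³ = 17. For fixed y, x³ = 28·y³ + 17, so a solution requires the RHS to be a perfect cube.
Strategy: iterate y from -30 to 30, compute RHS = 28·y³ + 17, and check whether it is a (positive or negative) perfect cube.
Check small values of y:
  y = 0: RHS = 17 is not a perfect cube.
  y = 1: RHS = 45 is not a perfect cube.
  y = -1: RHS = -11 is not a perfect cube.
  y = 2: RHS = 241 is not a perfect cube.
  y = -2: RHS = -207 is not a perfect cube.
  y = 3: RHS = 773 is not a perfect cube.
  y = -3: RHS = -739 is not a perfect cube.
Continuing the search up to |y| = 30 finds no solutions either.
No (x, y) in the scanned range satisfies the equation.

No integer solutions with |y| ≤ 30.


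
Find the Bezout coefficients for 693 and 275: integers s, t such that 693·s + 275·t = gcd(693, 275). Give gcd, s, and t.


Euclidean algorithm on (693, 275) — divide until remainder is 0:
  693 = 2 · 275 + 143
  275 = 1 · 143 + 132
  143 = 1 · 132 + 11
  132 = 12 · 11 + 0
gcd(693, 275) = 11.
Track Bezout coefficients alongside the remainders: start with r₀ = 693 = a·1 + b·0 (s = 1, t = 0) and r₁ = 275 = a·0 + b·1 (s = 0, t = 1); each new remainder r_{k+1} = r_{k-1} − q_k·r_k inherits s_{k+1} = s_{k-1} − q_k·s_k, t_{k+1} = t_{k-1} − q_k·t_k, so r_k = a·s_k + b·t_k at every step:
  q = 2: r = 143, s = 1 − 2·0 = 1, t = 0 − 2·1 = -2  (check: 693·1 + 275·(-2) = 143)
  q = 1: r = 132, s = 0 − 1·1 = -1, t = 1 − 1·(-2) = 3  (check: 693·(-1) + 275·3 = 132)
  q = 1: r = 11, s = 1 − 1·(-1) = 2, t = -2 − 1·3 = -5  (check: 693·2 + 275·(-5) = 11)
The row with r = 11 (the gcd) gives the Bezout coefficients s = 2, t = -5.
Result: 693 · (2) + 275 · (-5) = 11.

gcd(693, 275) = 11; s = 2, t = -5 (check: 693·2 + 275·(-5) = 11).


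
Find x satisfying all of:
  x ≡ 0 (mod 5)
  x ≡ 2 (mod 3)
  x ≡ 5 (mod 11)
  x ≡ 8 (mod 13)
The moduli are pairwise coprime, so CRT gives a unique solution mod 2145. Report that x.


Product of moduli M = 5 · 3 · 11 · 13 = 2145.
Merge one congruence at a time:
  Start: x ≡ 0 (mod 5).
  Combine with x ≡ 2 (mod 3); new modulus lcm = 15.
    Write x = 0 + 5·t and substitute into x ≡ 2 (mod 3): 5·t ≡ 2 − 0 = 2 (mod 3).
    Reduce coefficients mod 3: 2·t ≡ 2 (mod 3).
    The inverse of 2 mod 3 is 2 (since 2·2 = 4 = 1·3 + 1), so t ≡ 2·2 = 4 ≡ 1 (mod 3).
    Then x = 0 + 5·1 = 5, valid modulo lcm(5, 3) = 15: x ≡ 5 (mod 15).
  Combine with x ≡ 5 (mod 11); new modulus lcm = 165.
    Write x = 5 + 15·t and substitute into x ≡ 5 (mod 11): 15·t ≡ 5 − 5 = 0 (mod 11).
    Reduce coefficients mod 11: 4·t ≡ 0 (mod 11).
    The inverse of 4 mod 11 is 3 (since 4·3 = 12 = 1·11 + 1), so t ≡ 3·0 = 0 ≡ 0 (mod 11).
    Then x = 5 + 15·0 = 5, valid modulo lcm(15, 11) = 165: x ≡ 5 (mod 165).
  Combine with x ≡ 8 (mod 13); new modulus lcm = 2145.
    Write x = 5 + 165·t and substitute into x ≡ 8 (mod 13): 165·t ≡ 8 − 5 = 3 (mod 13).
    Reduce coefficients mod 13: 9·t ≡ 3 (mod 13).
    The inverse of 9 mod 13 is 3 (since 9·3 = 27 = 2·13 + 1), so t ≡ 3·3 = 9 ≡ 9 (mod 13).
    Then x = 5 + 165·9 = 1490, valid modulo lcm(165, 13) = 2145: x ≡ 1490 (mod 2145).
Verify against each original: 1490 mod 5 = 0, 1490 mod 3 = 2, 1490 mod 11 = 5, 1490 mod 13 = 8.

x ≡ 1490 (mod 2145).


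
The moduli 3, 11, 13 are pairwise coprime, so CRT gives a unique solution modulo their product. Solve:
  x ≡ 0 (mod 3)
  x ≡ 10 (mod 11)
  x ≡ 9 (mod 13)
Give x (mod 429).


Moduli 3, 11, 13 are pairwise coprime; by CRT there is a unique solution modulo M = 3 · 11 · 13 = 429.
Solve pairwise, accumulating the modulus:
  Start with x ≡ 0 (mod 3).
  Combine with x ≡ 10 (mod 11): since gcd(3, 11) = 1, we get a unique residue mod 33.
    Write x = 0 + 3·t and substitute into x ≡ 10 (mod 11): 3·t ≡ 10 − 0 = 10 (mod 11).
    The inverse of 3 mod 11 is 4 (since 3·4 = 12 = 1·11 + 1), so t ≡ 4·10 = 40 ≡ 7 (mod 11).
    Then x = 0 + 3·7 = 21, valid modulo lcm(3, 11) = 33: x ≡ 21 (mod 33).
  Combine with x ≡ 9 (mod 13): since gcd(33, 13) = 1, we get a unique residue mod 429.
    Write x = 21 + 33·t and substitute into x ≡ 9 (mod 13): 33·t ≡ 9 − 21 = -12 (mod 13).
    Reduce coefficients mod 13: 7·t ≡ 1 (mod 13).
    The inverse of 7 mod 13 is 2 (since 7·2 = 14 = 1·13 + 1), so t ≡ 2·1 = 2 ≡ 2 (mod 13).
    Then x = 21 + 33·2 = 87, valid modulo lcm(33, 13) = 429: x ≡ 87 (mod 429).
Verify: 87 mod 3 = 0 ✓, 87 mod 11 = 10 ✓, 87 mod 13 = 9 ✓.

x ≡ 87 (mod 429).


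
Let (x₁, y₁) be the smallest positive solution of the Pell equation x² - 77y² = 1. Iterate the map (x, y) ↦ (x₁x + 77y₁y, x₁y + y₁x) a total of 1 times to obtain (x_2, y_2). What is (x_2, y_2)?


Step 1: Find the fundamental solution (x₁, y₁) of x² - 77y² = 1.
  Expand √77 as a continued fraction. a₀ = ⌊√77⌋ = 8; iterate m_{k+1} = d_k·a_k − m_k, d_{k+1} = (77 − m_{k+1}²)/d_k, a_{k+1} = ⌊(a₀ + m_{k+1})/d_{k+1}⌋ (starting m₀ = 0, d₀ = 1), with convergents p_k = a_k·p_{k-1} + p_{k-2}, q_k = a_k·q_{k-1} + q_{k-2} (p₋₁ = 1, q₋₁ = 0):
  k = 0: a₀ = 8; p₀/q₀ = 8/1; p₀² − 77·q₀² = 64 − 77 = -13.
  k = 1: m = 8, d = 13, a = ⌊(8 + 8)/13⌋ = 1; p/q = (1·8 + 1)/(1·1 + 0) = 9/1; p² − 77·q² = 81 − 77 = 4.
  k = 2: m = 5, d = 4, a = ⌊(8 + 5)/4⌋ = 3; p/q = (3·9 + 8)/(3·1 + 1) = 35/4; p² − 77·q² = 1225 − 1232 = -7.
  k = 3: m = 7, d = 7, a = ⌊(8 + 7)/7⌋ = 2; p/q = (2·35 + 9)/(2·4 + 1) = 79/9; p² − 77·q² = 6241 − 6237 = 4.
  k = 4: m = 7, d = 4, a = ⌊(8 + 7)/4⌋ = 3; p/q = (3·79 + 35)/(3·9 + 4) = 272/31; p² − 77·q² = 73984 − 73997 = -13.
  k = 5: m = 5, d = 13, a = ⌊(8 + 5)/13⌋ = 1; p/q = (1·272 + 79)/(1·31 + 9) = 351/40; p² − 77·q² = 123201 − 123200 = 1.
  The first convergent with p² − 77·q² = 1 gives the fundamental solution (x₁, y₁) = (351, 40).
Step 2: Apply the recurrence (x_{n+1}, y_{n+1}) = (x₁x_n + 77y₁y_n, x₁y_n + y₁x_n) repeatedly.
  From (x_1, y_1) = (351, 40): x_2 = 351·351 + 77·40·40 = 246401; y_2 = 351·40 + 40·351 = 28080.
Step 3: Verify x_2² - 77·y_2² = 60713452801 - 60713452800 = 1 (should be 1). ✓

(x_1, y_1) = (351, 40); (x_2, y_2) = (246401, 28080).


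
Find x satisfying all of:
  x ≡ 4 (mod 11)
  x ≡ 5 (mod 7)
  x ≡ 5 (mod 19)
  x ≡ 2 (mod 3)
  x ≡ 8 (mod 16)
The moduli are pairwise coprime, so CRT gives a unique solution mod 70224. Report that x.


Product of moduli M = 11 · 7 · 19 · 3 · 16 = 70224.
Merge one congruence at a time:
  Start: x ≡ 4 (mod 11).
  Combine with x ≡ 5 (mod 7); new modulus lcm = 77.
    Write x = 4 + 11·t and substitute into x ≡ 5 (mod 7): 11·t ≡ 5 − 4 = 1 (mod 7).
    Reduce coefficients mod 7: 4·t ≡ 1 (mod 7).
    The inverse of 4 mod 7 is 2 (since 4·2 = 8 = 1·7 + 1), so t ≡ 2·1 = 2 ≡ 2 (mod 7).
    Then x = 4 + 11·2 = 26, valid modulo lcm(11, 7) = 77: x ≡ 26 (mod 77).
  Combine with x ≡ 5 (mod 19); new modulus lcm = 1463.
    Write x = 26 + 77·t and substitute into x ≡ 5 (mod 19): 77·t ≡ 5 − 26 = -21 (mod 19).
    Reduce coefficients mod 19: 1·t ≡ 17 (mod 19).
    So t ≡ 17 (mod 19).
    Then x = 26 + 77·17 = 1335, valid modulo lcm(77, 19) = 1463: x ≡ 1335 (mod 1463).
  Combine with x ≡ 2 (mod 3); new modulus lcm = 4389.
    Write x = 1335 + 1463·t and substitute into x ≡ 2 (mod 3): 1463·t ≡ 2 − 1335 = -1333 (mod 3).
    Reduce coefficients mod 3: 2·t ≡ 2 (mod 3).
    The inverse of 2 mod 3 is 2 (since 2·2 = 4 = 1·3 + 1), so t ≡ 2·2 = 4 ≡ 1 (mod 3).
    Then x = 1335 + 1463·1 = 2798, valid modulo lcm(1463, 3) = 4389: x ≡ 2798 (mod 4389).
  Combine with x ≡ 8 (mod 16); new modulus lcm = 70224.
    Write x = 2798 + 4389·t and substitute into x ≡ 8 (mod 16): 4389·t ≡ 8 − 2798 = -2790 (mod 16).
    Reduce coefficients mod 16: 5·t ≡ 10 (mod 16).
    The inverse of 5 mod 16 is 13 (since 5·13 = 65 = 4·16 + 1), so t ≡ 13·10 = 130 ≡ 2 (mod 16).
    Then x = 2798 + 4389·2 = 11576, valid modulo lcm(4389, 16) = 70224: x ≡ 11576 (mod 70224).
Verify against each original: 11576 mod 11 = 4, 11576 mod 7 = 5, 11576 mod 19 = 5, 11576 mod 3 = 2, 11576 mod 16 = 8.

x ≡ 11576 (mod 70224).


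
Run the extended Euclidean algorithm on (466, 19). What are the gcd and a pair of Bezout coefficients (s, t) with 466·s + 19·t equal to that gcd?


Euclidean algorithm on (466, 19) — divide until remainder is 0:
  466 = 24 · 19 + 10
  19 = 1 · 10 + 9
  10 = 1 · 9 + 1
  9 = 9 · 1 + 0
gcd(466, 19) = 1.
Track Bezout coefficients alongside the remainders: start with r₀ = 466 = a·1 + b·0 (s = 1, t = 0) and r₁ = 19 = a·0 + b·1 (s = 0, t = 1); each new remainder r_{k+1} = r_{k-1} − q_k·r_k inherits s_{k+1} = s_{k-1} − q_k·s_k, t_{k+1} = t_{k-1} − q_k·t_k, so r_k = a·s_k + b·t_k at every step:
  q = 24: r = 10, s = 1 − 24·0 = 1, t = 0 − 24·1 = -24  (check: 466·1 + 19·(-24) = 10)
  q = 1: r = 9, s = 0 − 1·1 = -1, t = 1 − 1·(-24) = 25  (check: 466·(-1) + 19·25 = 9)
  q = 1: r = 1, s = 1 − 1·(-1) = 2, t = -24 − 1·25 = -49  (check: 466·2 + 19·(-49) = 1)
The row with r = 1 (the gcd) gives the Bezout coefficients s = 2, t = -49.
Result: 466 · (2) + 19 · (-49) = 1.

gcd(466, 19) = 1; s = 2, t = -49 (check: 466·2 + 19·(-49) = 1).


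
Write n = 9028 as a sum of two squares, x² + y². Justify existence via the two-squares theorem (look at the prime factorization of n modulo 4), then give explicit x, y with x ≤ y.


Step 1: Factor n = 9028 = 2^2 · 37 · 61.
Step 2: Check the mod-4 condition on each prime factor: 2 = 2 (special); 37 ≡ 1 (mod 4), exponent 1; 61 ≡ 1 (mod 4), exponent 1.
All primes ≡ 3 (mod 4) appear to even exponent (or don't appear), so by the two-squares theorem n IS expressible as a sum of two squares.
Step 3: Build a representation. Group n = k² · m with k = 2 and m = 37 · 61 = 2257 (a product of primes ≡ 1 (mod 4)); a representation of m scales to one of n via (k·x)² + (k·y)² = k²(x² + y²). Each prime p ≡ 1 (mod 4) is itself a sum of two squares; find a² by testing p − a² for a perfect square:
  37: 37 − 1² = 36 = 6² ⇒ 37 = 1² + 6².
  61: 61 − 1² = 60, 61 − 2² = 57, 61 − 3² = 52, 61 − 4² = 45, 61 − 5² = 36 = 6² ⇒ 61 = 5² + 6².
  Combine using the Brahmagupta–Fibonacci identity (a² + b²)(c² + d²) = (ac − bd)² + (ad + bc)² = (ac + bd)² + (ad − bc)²:
  37 · 61 = 2257: from (1² + 6²)(5² + 6²), take (1·5 − 6·6, 1·6 + 6·5) = (5 − 36, 6 + 30) = (-31, 36); dropping signs (only squares matter) gives (31, 36); check 31² + 36² = 961 + 1296 = 2257 ✓.
  Scale by k = 2: (2·31, 2·36) = (62, 72).
Step 4: Order so x ≤ y and verify: 62² + 72² = 3844 + 5184 = 9028 = n. ✓

n = 9028 = 62² + 72² (one valid representation with x ≤ y).


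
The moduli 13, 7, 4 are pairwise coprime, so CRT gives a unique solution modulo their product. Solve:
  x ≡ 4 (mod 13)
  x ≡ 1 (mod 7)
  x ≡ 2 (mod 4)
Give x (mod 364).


Moduli 13, 7, 4 are pairwise coprime; by CRT there is a unique solution modulo M = 13 · 7 · 4 = 364.
Solve pairwise, accumulating the modulus:
  Start with x ≡ 4 (mod 13).
  Combine with x ≡ 1 (mod 7): since gcd(13, 7) = 1, we get a unique residue mod 91.
    Write x = 4 + 13·t and substitute into x ≡ 1 (mod 7): 13·t ≡ 1 − 4 = -3 (mod 7).
    Reduce coefficients mod 7: 6·t ≡ 4 (mod 7).
    The inverse of 6 mod 7 is 6 (since 6·6 = 36 = 5·7 + 1), so t ≡ 6·4 = 24 ≡ 3 (mod 7).
    Then x = 4 + 13·3 = 43, valid modulo lcm(13, 7) = 91: x ≡ 43 (mod 91).
  Combine with x ≡ 2 (mod 4): since gcd(91, 4) = 1, we get a unique residue mod 364.
    Write x = 43 + 91·t and substitute into x ≡ 2 (mod 4): 91·t ≡ 2 − 43 = -41 (mod 4).
    Reduce coefficients mod 4: 3·t ≡ 3 (mod 4).
    The inverse of 3 mod 4 is 3 (since 3·3 = 9 = 2·4 + 1), so t ≡ 3·3 = 9 ≡ 1 (mod 4).
    Then x = 43 + 91·1 = 134, valid modulo lcm(91, 4) = 364: x ≡ 134 (mod 364).
Verify: 134 mod 13 = 4 ✓, 134 mod 7 = 1 ✓, 134 mod 4 = 2 ✓.

x ≡ 134 (mod 364).


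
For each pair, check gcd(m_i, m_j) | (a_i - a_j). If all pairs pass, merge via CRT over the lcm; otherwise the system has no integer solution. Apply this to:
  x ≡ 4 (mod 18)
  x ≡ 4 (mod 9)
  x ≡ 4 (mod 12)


Moduli 18, 9, 12 are not pairwise coprime, so CRT works modulo lcm(m_i) when all pairwise compatibility conditions hold.
Pairwise compatibility: gcd(m_i, m_j) must divide a_i - a_j for every pair.
Merge one congruence at a time:
  Start: x ≡ 4 (mod 18).
  Combine with x ≡ 4 (mod 9): gcd(18, 9) = 9; 4 - 4 = 0, which IS divisible by 9, so compatible.
    Write x = 4 + 18·t and substitute into x ≡ 4 (mod 9): 18·t ≡ 4 − 4 = 0 (mod 9).
    Divide the congruence (and modulus) by g = 9: 2·t ≡ 0 (mod 1).
    Modulo 1 every t works; take t = 0.
    Then x = 4 + 18·0 = 4, valid modulo lcm(18, 9) = 18: x ≡ 4 (mod 18).
  Combine with x ≡ 4 (mod 12): gcd(18, 12) = 6; 4 - 4 = 0, which IS divisible by 6, so compatible.
    Write x = 4 + 18·t and substitute into x ≡ 4 (mod 12): 18·t ≡ 4 − 4 = 0 (mod 12).
    Divide the congruence (and modulus) by g = 6: 3·t ≡ 0 (mod 2).
    Reduce coefficients mod 2: 1·t ≡ 0 (mod 2).
    So t ≡ 0 (mod 2).
    Then x = 4 + 18·0 = 4, valid modulo lcm(18, 12) = 36: x ≡ 4 (mod 36).
Verify: 4 mod 18 = 4, 4 mod 9 = 4, 4 mod 12 = 4.

x ≡ 4 (mod 36).


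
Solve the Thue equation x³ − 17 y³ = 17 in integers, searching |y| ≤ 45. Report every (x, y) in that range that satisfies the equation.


The equation is x³ - 17y³ = 17. For fixed y, x³ = 17·y³ + 17, so a solution requires the RHS to be a perfect cube.
Strategy: iterate y from -45 to 45, compute RHS = 17·y³ + 17, and check whether it is a (positive or negative) perfect cube.
Check small values of y:
  y = 0: RHS = 17 is not a perfect cube.
  y = 1: RHS = 34 is not a perfect cube.
  y = -1: RHS = 0 = (0)³ ⇒ x = 0 works.
  y = 2: RHS = 153 is not a perfect cube.
  y = -2: RHS = -119 is not a perfect cube.
  y = 3: RHS = 476 is not a perfect cube.
  y = -3: RHS = -442 is not a perfect cube.
Continuing the search up to |y| = 45 finds no further solutions beyond those listed.
Collected solutions: (0, -1).

Solutions (with |y| ≤ 45): (0, -1).


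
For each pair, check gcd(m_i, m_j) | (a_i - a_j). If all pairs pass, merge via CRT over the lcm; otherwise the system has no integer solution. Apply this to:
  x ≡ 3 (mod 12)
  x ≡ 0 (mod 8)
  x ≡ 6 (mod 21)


Moduli 12, 8, 21 are not pairwise coprime, so CRT works modulo lcm(m_i) when all pairwise compatibility conditions hold.
Pairwise compatibility: gcd(m_i, m_j) must divide a_i - a_j for every pair.
Merge one congruence at a time:
  Start: x ≡ 3 (mod 12).
  Combine with x ≡ 0 (mod 8): gcd(12, 8) = 4, and 0 - 3 = -3 is NOT divisible by 4.
    ⇒ system is inconsistent (no integer solution).

No solution (the system is inconsistent).


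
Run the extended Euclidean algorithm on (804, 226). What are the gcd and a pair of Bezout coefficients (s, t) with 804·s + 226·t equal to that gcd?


Euclidean algorithm on (804, 226) — divide until remainder is 0:
  804 = 3 · 226 + 126
  226 = 1 · 126 + 100
  126 = 1 · 100 + 26
  100 = 3 · 26 + 22
  26 = 1 · 22 + 4
  22 = 5 · 4 + 2
  4 = 2 · 2 + 0
gcd(804, 226) = 2.
Track Bezout coefficients alongside the remainders: start with r₀ = 804 = a·1 + b·0 (s = 1, t = 0) and r₁ = 226 = a·0 + b·1 (s = 0, t = 1); each new remainder r_{k+1} = r_{k-1} − q_k·r_k inherits s_{k+1} = s_{k-1} − q_k·s_k, t_{k+1} = t_{k-1} − q_k·t_k, so r_k = a·s_k + b·t_k at every step:
  q = 3: r = 126, s = 1 − 3·0 = 1, t = 0 − 3·1 = -3  (check: 804·1 + 226·(-3) = 126)
  q = 1: r = 100, s = 0 − 1·1 = -1, t = 1 − 1·(-3) = 4  (check: 804·(-1) + 226·4 = 100)
  q = 1: r = 26, s = 1 − 1·(-1) = 2, t = -3 − 1·4 = -7  (check: 804·2 + 226·(-7) = 26)
  q = 3: r = 22, s = -1 − 3·2 = -7, t = 4 − 3·(-7) = 25  (check: 804·(-7) + 226·25 = 22)
  q = 1: r = 4, s = 2 − 1·(-7) = 9, t = -7 − 1·25 = -32  (check: 804·9 + 226·(-32) = 4)
  q = 5: r = 2, s = -7 − 5·9 = -52, t = 25 − 5·(-32) = 185  (check: 804·(-52) + 226·185 = 2)
The row with r = 2 (the gcd) gives the Bezout coefficients s = -52, t = 185.
Result: 804 · (-52) + 226 · (185) = 2.

gcd(804, 226) = 2; s = -52, t = 185 (check: 804·(-52) + 226·185 = 2).


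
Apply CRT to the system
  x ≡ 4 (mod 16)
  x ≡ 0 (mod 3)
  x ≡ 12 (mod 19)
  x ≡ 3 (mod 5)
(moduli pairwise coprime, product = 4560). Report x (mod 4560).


Product of moduli M = 16 · 3 · 19 · 5 = 4560.
Merge one congruence at a time:
  Start: x ≡ 4 (mod 16).
  Combine with x ≡ 0 (mod 3); new modulus lcm = 48.
    Write x = 4 + 16·t and substitute into x ≡ 0 (mod 3): 16·t ≡ 0 − 4 = -4 (mod 3).
    Reduce coefficients mod 3: 1·t ≡ 2 (mod 3).
    So t ≡ 2 (mod 3).
    Then x = 4 + 16·2 = 36, valid modulo lcm(16, 3) = 48: x ≡ 36 (mod 48).
  Combine with x ≡ 12 (mod 19); new modulus lcm = 912.
    Write x = 36 + 48·t and substitute into x ≡ 12 (mod 19): 48·t ≡ 12 − 36 = -24 (mod 19).
    Reduce coefficients mod 19: 10·t ≡ 14 (mod 19).
    The inverse of 10 mod 19 is 2 (since 10·2 = 20 = 1·19 + 1), so t ≡ 2·14 = 28 ≡ 9 (mod 19).
    Then x = 36 + 48·9 = 468, valid modulo lcm(48, 19) = 912: x ≡ 468 (mod 912).
  Combine with x ≡ 3 (mod 5); new modulus lcm = 4560.
    Write x = 468 + 912·t and substitute into x ≡ 3 (mod 5): 912·t ≡ 3 − 468 = -465 (mod 5).
    Reduce coefficients mod 5: 2·t ≡ 0 (mod 5).
    The inverse of 2 mod 5 is 3 (since 2·3 = 6 = 1·5 + 1), so t ≡ 3·0 = 0 ≡ 0 (mod 5).
    Then x = 468 + 912·0 = 468, valid modulo lcm(912, 5) = 4560: x ≡ 468 (mod 4560).
Verify against each original: 468 mod 16 = 4, 468 mod 3 = 0, 468 mod 19 = 12, 468 mod 5 = 3.

x ≡ 468 (mod 4560).


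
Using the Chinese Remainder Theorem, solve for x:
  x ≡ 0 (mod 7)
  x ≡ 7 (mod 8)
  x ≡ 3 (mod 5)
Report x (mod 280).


Moduli 7, 8, 5 are pairwise coprime; by CRT there is a unique solution modulo M = 7 · 8 · 5 = 280.
Solve pairwise, accumulating the modulus:
  Start with x ≡ 0 (mod 7).
  Combine with x ≡ 7 (mod 8): since gcd(7, 8) = 1, we get a unique residue mod 56.
    Write x = 0 + 7·t and substitute into x ≡ 7 (mod 8): 7·t ≡ 7 − 0 = 7 (mod 8).
    The inverse of 7 mod 8 is 7 (since 7·7 = 49 = 6·8 + 1), so t ≡ 7·7 = 49 ≡ 1 (mod 8).
    Then x = 0 + 7·1 = 7, valid modulo lcm(7, 8) = 56: x ≡ 7 (mod 56).
  Combine with x ≡ 3 (mod 5): since gcd(56, 5) = 1, we get a unique residue mod 280.
    Write x = 7 + 56·t and substitute into x ≡ 3 (mod 5): 56·t ≡ 3 − 7 = -4 (mod 5).
    Reduce coefficients mod 5: 1·t ≡ 1 (mod 5).
    So t ≡ 1 (mod 5).
    Then x = 7 + 56·1 = 63, valid modulo lcm(56, 5) = 280: x ≡ 63 (mod 280).
Verify: 63 mod 7 = 0 ✓, 63 mod 8 = 7 ✓, 63 mod 5 = 3 ✓.

x ≡ 63 (mod 280).


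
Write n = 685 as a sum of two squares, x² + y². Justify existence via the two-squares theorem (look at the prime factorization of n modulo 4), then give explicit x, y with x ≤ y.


Step 1: Factor n = 685 = 5 · 137.
Step 2: Check the mod-4 condition on each prime factor: 5 ≡ 1 (mod 4), exponent 1; 137 ≡ 1 (mod 4), exponent 1.
All primes ≡ 3 (mod 4) appear to even exponent (or don't appear), so by the two-squares theorem n IS expressible as a sum of two squares.
Step 3: Build a representation. Here n = 5 · 137 is a product of primes ≡ 1 (mod 4). Each prime p ≡ 1 (mod 4) is itself a sum of two squares; find a² by testing p − a² for a perfect square:
  5: 5 − 1² = 4 = 2² ⇒ 5 = 1² + 2².
  137: 137 − 1² = 136, 137 − 2² = 133, 137 − 3² = 128, 137 − 4² = 121 = 11² ⇒ 137 = 4² + 11².
  Combine using the Brahmagupta–Fibonacci identity (a² + b²)(c² + d²) = (ac − bd)² + (ad + bc)² = (ac + bd)² + (ad − bc)²:
  5 · 137 = 685: from (1² + 2²)(4² + 11²), take (1·4 − 2·11, 1·11 + 2·4) = (4 − 22, 11 + 8) = (-18, 19); dropping signs (only squares matter) gives (18, 19); check 18² + 19² = 324 + 361 = 685 ✓.
Step 4: Order so x ≤ y and verify: 18² + 19² = 324 + 361 = 685 = n. ✓

n = 685 = 18² + 19² (one valid representation with x ≤ y).
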